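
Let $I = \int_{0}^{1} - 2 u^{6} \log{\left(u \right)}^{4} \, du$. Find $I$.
$- \frac{48}{16807}$

Start from the elementary integral
$$J(a) = \int_{0}^{1} - 2 u^{a} \, du = - \frac{2}{a + 1}.$$

Differentiating under the integral sign brings down a factor of $\ln u$:
$$\frac{dJ}{da} = \int_{0}^{1} - 2 u^{a} \log{\left(u \right)} \, du = \frac{2}{\left(a + 1\right)^{2}}.$$

Repeating $4$ times in total — each differentiation brings down another $\ln u$ — gives
$$\frac{d^{4}J}{da^{4}} = \int_{0}^{1} - 2 u^{a} \log{\left(u \right)}^{4} \, du = - \frac{48}{\left(a + 1\right)^{5}},$$
and the integrand here is exactly the target integrand, so $I = - \frac{48}{\left(a + 1\right)^{5}}$.

Setting $a = 6$:
$$I = - \frac{48}{16807}.$$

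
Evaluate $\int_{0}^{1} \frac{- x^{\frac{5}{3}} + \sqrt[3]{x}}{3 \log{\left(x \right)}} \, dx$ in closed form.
$- \frac{\log{\left(6 \right)}}{3} + \frac{\log{\left(3 \right)}}{3}$

Replace the exponent $\frac{5}{3}$ by a parameter $a$: let $I(a) = \int_{0}^{1} \frac{\sqrt[3]{x} - x^{a}}{3 \log{\left(x \right)}} \, dx$.

Since $\dfrac{\partial}{\partial a}\,x^{a} = x^{a} \ln x$, the $\ln x$ in the denominator cancels and
$$\frac{dI}{da} = \int_{0}^{1} - \frac{1}{3} x^{a} \, dx = - \frac{1}{3} \left[\frac{x^{a+1}}{a+1}\right]_0^1 = - \frac{1}{3 a + 3}.$$

Integrating with respect to $a$ gives $I(a) = - \frac{\log{\left(a + 1 \right)}}{3} - \frac{\log{\left(6 \right)}}{3} + \log{\left(2 \right)} + C$.

At $a = \frac{1}{3}$ the integrand is identically $0$, so $I(\frac{1}{3}) = 0$. The closed form gives $0$, hence $C = 0$.

Setting $a = \frac{5}{3}$:
$$I = - \frac{\log{\left(6 \right)}}{3} + \frac{\log{\left(3 \right)}}{3}.$$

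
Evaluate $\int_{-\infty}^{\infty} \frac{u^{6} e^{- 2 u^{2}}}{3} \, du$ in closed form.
$\frac{5 \sqrt{2} \sqrt{\pi}}{128}$

Start from the elementary integral
$$J(a) = \int_{-\infty}^{\infty} \frac{e^{- a u^{2}}}{3} \, du = \frac{\sqrt{\pi}}{3 \sqrt{a}}.$$

Differentiating under the integral sign brings down a factor of $(-u^2)$:
$$\frac{dJ}{da} = \int_{-\infty}^{\infty} - \frac{u^{2} e^{- a u^{2}}}{3} \, du = - \frac{\sqrt{\pi}}{6 a^{\frac{3}{2}}}.$$

Repeating $3$ times in total — each differentiation brings down another $(-u^2)$ — gives
$$\frac{d^{3}J}{da^{3}} = \int_{-\infty}^{\infty} - \frac{u^{6} e^{- a u^{2}}}{3} \, du = - \frac{5 \sqrt{\pi}}{8 a^{\frac{7}{2}}},$$
and the integrand here is $(-1)^{3}$ times the target integrand, so $I = (-1)^{3}\,\frac{d^{3}J}{da^{3}} = \frac{5 \sqrt{\pi}}{8 a^{\frac{7}{2}}}$.

Setting $a = 2$:
$$I = \frac{5 \sqrt{2} \sqrt{\pi}}{128}.$$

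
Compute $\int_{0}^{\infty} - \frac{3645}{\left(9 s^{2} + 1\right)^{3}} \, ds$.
$- \frac{3645 \pi}{16}$

Begin with the known result
$$J(a) = \int_{0}^{\infty} - \frac{5}{a^{2} + s^{2}} \, ds = - \frac{5 \pi}{2 a}.$$

Differentiating under the integral sign with respect to $a$,
$$\frac{dJ}{da} = \int_{0}^{\infty} \frac{10 a}{\left(a^{2} + s^{2}\right)^{2}} \, ds = \frac{5 \pi}{2 a^{2}},$$
so $\int_{0}^{\infty} - \frac{5}{\left(a^{2} + s^{2}\right)^{2}} \, ds = - \frac{5 \pi}{4 a^{3}}$.

Repeating — each differentiation of $1/(s^2+a^2)^j$ produces $-2ja/(s^2+a^2)^{j+1}$ — and dividing through by $-2ja$ at each step yields, after $2$ differentiations in total,
$$\int_{0}^{\infty} - \frac{5}{\left(a^{2} + s^{2}\right)^{3}} \, ds = - \frac{15 \pi}{16 a^{5}}.$$

Setting $a = \frac{1}{3}$:
$$I = - \frac{3645 \pi}{16}.$$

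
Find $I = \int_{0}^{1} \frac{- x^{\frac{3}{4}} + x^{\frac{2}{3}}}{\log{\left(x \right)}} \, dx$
$\log{\left(\frac{20}{21} \right)}$

Replace the exponent $\frac{2}{3}$ by a parameter $a$: let $I(a) = \int_{0}^{1} \frac{- x^{\frac{3}{4}} + x^{a}}{\log{\left(x \right)}} \, dx$.

Since $\dfrac{\partial}{\partial a}\,x^{a} = x^{a} \ln x$, the $\ln x$ in the denominator cancels and
$$\frac{dI}{da} = \int_{0}^{1} x^{a} \, dx = \left[\frac{x^{a+1}}{a+1}\right]_0^1 = \frac{1}{a + 1}.$$

Integrating with respect to $a$ gives $I(a) = \log{\left(\frac{4 a}{7} + \frac{4}{7} \right)} + C$.

At $a = \frac{3}{4}$ the integrand is identically $0$, so $I(\frac{3}{4}) = 0$. The closed form gives $0$, hence $C = 0$.

Setting $a = \frac{2}{3}$:
$$I = \log{\left(\frac{20}{21} \right)}.$$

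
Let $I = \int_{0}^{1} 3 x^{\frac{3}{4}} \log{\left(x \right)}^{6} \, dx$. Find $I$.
$\frac{35389440}{823543}$

Begin with the known integral
$$J(a) = \int_{0}^{1} 3 x^{a} \, dx = \frac{3}{a + 1}.$$

Differentiating under the integral sign brings down a factor of $\ln x$:
$$\frac{dJ}{da} = \int_{0}^{1} 3 x^{a} \log{\left(x \right)} \, dx = - \frac{3}{\left(a + 1\right)^{2}}.$$

Repeating $6$ times in total — each differentiation brings down another $\ln x$ — gives
$$\frac{d^{6}J}{da^{6}} = \int_{0}^{1} 3 x^{a} \log{\left(x \right)}^{6} \, dx = \frac{2160}{\left(a + 1\right)^{7}},$$
and the integrand here is exactly the target integrand, so $I = \frac{2160}{\left(a + 1\right)^{7}}$.

Setting $a = \frac{3}{4}$:
$$I = \frac{35389440}{823543}.$$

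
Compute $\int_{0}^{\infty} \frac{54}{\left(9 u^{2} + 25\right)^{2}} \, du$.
$\frac{9 \pi}{250}$

Begin with the known result
$$J(a) = \int_{0}^{\infty} \frac{2}{3 \left(a^{2} + u^{2}\right)} \, du = \frac{\pi}{3 a}.$$

Differentiating under the integral sign with respect to $a$,
$$\frac{dJ}{da} = \int_{0}^{\infty} - \frac{4 a}{3 \left(a^{2} + u^{2}\right)^{2}} \, du = - \frac{\pi}{3 a^{2}},$$
so $\int_{0}^{\infty} \frac{2}{3 \left(a^{2} + u^{2}\right)^{2}} \, du = \frac{\pi}{6 a^{3}}$.

Setting $a = \frac{5}{3}$:
$$I = \frac{9 \pi}{250}.$$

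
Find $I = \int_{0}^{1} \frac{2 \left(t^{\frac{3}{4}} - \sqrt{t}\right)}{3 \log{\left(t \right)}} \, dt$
$- \log{\left(6 \right)} + \frac{\log{\left(294 \right)}}{3}$

Replace the exponent $\frac{3}{4}$ by a parameter $a$: let $I(a) = \int_{0}^{1} \frac{2 \left(- \sqrt{t} + t^{a}\right)}{3 \log{\left(t \right)}} \, dt$.

Since $\dfrac{\partial}{\partial a}\,t^{a} = t^{a} \ln t$, the $\ln t$ in the denominator cancels and
$$\frac{dI}{da} = \int_{0}^{1} \frac{2}{3} t^{a} \, dt = \frac{2}{3} \left[\frac{t^{a+1}}{a+1}\right]_0^1 = \frac{2}{3 \left(a + 1\right)}.$$

Integrating with respect to $a$ gives $I(a) = \log{\left(\frac{2^{\frac{2}{3}} \sqrt[3]{3} \left(a + 1\right)^{\frac{2}{3}}}{3} \right)} + C$.

At $a = \frac{1}{2}$ the integrand is identically $0$, so $I(\frac{1}{2}) = 0$. The closed form gives $0$, hence $C = 0$.

Setting $a = \frac{3}{4}$:
$$I = - \log{\left(6 \right)} + \frac{\log{\left(294 \right)}}{3}.$$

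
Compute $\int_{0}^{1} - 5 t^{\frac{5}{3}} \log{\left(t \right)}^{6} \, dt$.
$- \frac{492075}{131072}$

Start from the elementary integral
$$J(a) = \int_{0}^{1} - 5 t^{a} \, dt = - \frac{5}{a + 1}.$$

Differentiating under the integral sign brings down a factor of $\ln t$:
$$\frac{dJ}{da} = \int_{0}^{1} - 5 t^{a} \log{\left(t \right)} \, dt = \frac{5}{\left(a + 1\right)^{2}}.$$

Repeating $6$ times in total — each differentiation brings down another $\ln t$ — gives
$$\frac{d^{6}J}{da^{6}} = \int_{0}^{1} - 5 t^{a} \log{\left(t \right)}^{6} \, dt = - \frac{3600}{\left(a + 1\right)^{7}},$$
and the integrand here is exactly the target integrand, so $I = - \frac{3600}{\left(a + 1\right)^{7}}$.

Setting $a = \frac{5}{3}$:
$$I = - \frac{492075}{131072}.$$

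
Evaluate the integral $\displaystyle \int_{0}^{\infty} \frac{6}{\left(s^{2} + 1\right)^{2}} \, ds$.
$\frac{3 \pi}{2}$

Recall the elementary integral
$$J(a) = \int_{0}^{\infty} \frac{6}{a^{2} + s^{2}} \, ds = \frac{3 \pi}{a}.$$

Differentiating under the integral sign with respect to $a$,
$$\frac{dJ}{da} = \int_{0}^{\infty} - \frac{12 a}{\left(a^{2} + s^{2}\right)^{2}} \, ds = - \frac{3 \pi}{a^{2}},$$
so $\int_{0}^{\infty} \frac{6}{\left(a^{2} + s^{2}\right)^{2}} \, ds = \frac{3 \pi}{2 a^{3}}$.

Setting $a = 1$:
$$I = \frac{3 \pi}{2}.$$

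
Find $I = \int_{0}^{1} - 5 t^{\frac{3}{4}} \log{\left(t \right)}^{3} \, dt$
$\frac{7680}{2401}$

Begin with the known integral
$$J(a) = \int_{0}^{1} - 5 t^{a} \, dt = - \frac{5}{a + 1}.$$

Differentiating under the integral sign brings down a factor of $\ln t$:
$$\frac{dJ}{da} = \int_{0}^{1} - 5 t^{a} \log{\left(t \right)} \, dt = \frac{5}{\left(a + 1\right)^{2}}.$$

Repeating $3$ times in total — each differentiation brings down another $\ln t$ — gives
$$\frac{d^{3}J}{da^{3}} = \int_{0}^{1} - 5 t^{a} \log{\left(t \right)}^{3} \, dt = \frac{30}{\left(a + 1\right)^{4}},$$
and the integrand here is exactly the target integrand, so $I = \frac{30}{\left(a + 1\right)^{4}}$.

Setting $a = \frac{3}{4}$:
$$I = \frac{7680}{2401}.$$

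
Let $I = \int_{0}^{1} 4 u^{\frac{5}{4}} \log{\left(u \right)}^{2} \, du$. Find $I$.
$\frac{512}{729}$

Consider the simpler parametrised integral
$$J(a) = \int_{0}^{1} 4 u^{a} \, du = \frac{4}{a + 1}.$$

Differentiating under the integral sign brings down a factor of $\ln u$:
$$\frac{dJ}{da} = \int_{0}^{1} 4 u^{a} \log{\left(u \right)} \, du = - \frac{4}{\left(a + 1\right)^{2}}.$$

Repeating twice in total — each differentiation brings down another $\ln u$ — gives
$$\frac{d^{2}J}{da^{2}} = \int_{0}^{1} 4 u^{a} \log{\left(u \right)}^{2} \, du = \frac{8}{\left(a + 1\right)^{3}},$$
and the integrand here is exactly the target integrand, so $I = \frac{8}{\left(a + 1\right)^{3}}$.

Setting $a = \frac{5}{4}$:
$$I = \frac{512}{729}.$$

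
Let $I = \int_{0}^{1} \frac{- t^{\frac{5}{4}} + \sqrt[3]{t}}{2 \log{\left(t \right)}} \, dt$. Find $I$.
$\log{\left(\frac{4 \sqrt{3}}{9} \right)}$

Consider the one-parameter family: let $I(a) = \int_{0}^{1} \frac{\sqrt[3]{t} - t^{a}}{2 \log{\left(t \right)}} \, dt$.

Since $\dfrac{\partial}{\partial a}\,t^{a} = t^{a} \ln t$, the $\ln t$ in the denominator cancels and
$$\frac{dI}{da} = \int_{0}^{1} - \frac{1}{2} t^{a} \, dt = - \frac{1}{2} \left[\frac{t^{a+1}}{a+1}\right]_0^1 = - \frac{1}{2 a + 2}.$$

Integrating with respect to $a$ gives $I(a) = - \frac{\log{\left(a + 1 \right)}}{2} - \frac{\log{\left(3 \right)}}{2} + \log{\left(2 \right)} + C$.

At $a = \frac{1}{3}$ the integrand is identically $0$, so $I(\frac{1}{3}) = 0$. The closed form gives $0$, hence $C = 0$.

Setting $a = \frac{5}{4}$:
$$I = \log{\left(\frac{4 \sqrt{3}}{9} \right)}.$$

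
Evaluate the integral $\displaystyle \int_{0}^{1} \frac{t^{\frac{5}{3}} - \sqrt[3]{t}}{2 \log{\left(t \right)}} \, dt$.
$\frac{\log{\left(2 \right)}}{2}$

Introduce a parameter $a$ in the exponent: let $I(a) = \int_{0}^{1} \frac{- \sqrt[3]{t} + t^{a}}{2 \log{\left(t \right)}} \, dt$.

Since $\dfrac{\partial}{\partial a}\,t^{a} = t^{a} \ln t$, the $\ln t$ in the denominator cancels and
$$\frac{dI}{da} = \int_{0}^{1} \frac{1}{2} t^{a} \, dt = \frac{1}{2} \left[\frac{t^{a+1}}{a+1}\right]_0^1 = \frac{1}{2 \left(a + 1\right)}.$$

Integrating with respect to $a$ gives $I(a) = \frac{\log{\left(a + 1 \right)}}{2} - \log{\left(2 \right)} + \frac{\log{\left(3 \right)}}{2} + C$.

At $a = \frac{1}{3}$ the integrand is identically $0$, so $I(\frac{1}{3}) = 0$. The closed form gives $0$, hence $C = 0$.

Setting $a = \frac{5}{3}$:
$$I = \frac{\log{\left(2 \right)}}{2}.$$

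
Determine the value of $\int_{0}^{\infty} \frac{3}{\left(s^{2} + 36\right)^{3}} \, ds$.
$\frac{\pi}{13824}$

Recall the elementary integral
$$J(a) = \int_{0}^{\infty} \frac{3}{a^{2} + s^{2}} \, ds = \frac{3 \pi}{2 a}.$$

Differentiating under the integral sign with respect to $a$,
$$\frac{dJ}{da} = \int_{0}^{\infty} - \frac{6 a}{\left(a^{2} + s^{2}\right)^{2}} \, ds = - \frac{3 \pi}{2 a^{2}},$$
so $\int_{0}^{\infty} \frac{3}{\left(a^{2} + s^{2}\right)^{2}} \, ds = \frac{3 \pi}{4 a^{3}}$.

Repeating — each differentiation of $1/(s^2+a^2)^j$ produces $-2ja/(s^2+a^2)^{j+1}$ — and dividing through by $-2ja$ at each step yields, after $2$ differentiations in total,
$$\int_{0}^{\infty} \frac{3}{\left(a^{2} + s^{2}\right)^{3}} \, ds = \frac{9 \pi}{16 a^{5}}.$$

Setting $a = 6$:
$$I = \frac{\pi}{13824}.$$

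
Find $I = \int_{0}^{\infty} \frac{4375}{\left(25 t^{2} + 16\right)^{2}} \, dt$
$\frac{875 \pi}{256}$

Start from the standard arctangent integral
$$J(a) = \int_{0}^{\infty} \frac{7}{a^{2} + t^{2}} \, dt = \frac{7 \pi}{2 a}.$$

Differentiating under the integral sign with respect to $a$,
$$\frac{dJ}{da} = \int_{0}^{\infty} - \frac{14 a}{\left(a^{2} + t^{2}\right)^{2}} \, dt = - \frac{7 \pi}{2 a^{2}},$$
so $\int_{0}^{\infty} \frac{7}{\left(a^{2} + t^{2}\right)^{2}} \, dt = \frac{7 \pi}{4 a^{3}}$.

Setting $a = \frac{4}{5}$:
$$I = \frac{875 \pi}{256}.$$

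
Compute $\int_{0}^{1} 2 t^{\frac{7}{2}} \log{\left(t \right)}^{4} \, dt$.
$\frac{512}{19683}$

Begin with the known integral
$$J(a) = \int_{0}^{1} 2 t^{a} \, dt = \frac{2}{a + 1}.$$

Differentiating under the integral sign brings down a factor of $\ln t$:
$$\frac{dJ}{da} = \int_{0}^{1} 2 t^{a} \log{\left(t \right)} \, dt = - \frac{2}{\left(a + 1\right)^{2}}.$$

Repeating $4$ times in total — each differentiation brings down another $\ln t$ — gives
$$\frac{d^{4}J}{da^{4}} = \int_{0}^{1} 2 t^{a} \log{\left(t \right)}^{4} \, dt = \frac{48}{\left(a + 1\right)^{5}},$$
and the integrand here is exactly the target integrand, so $I = \frac{48}{\left(a + 1\right)^{5}}$.

Setting $a = \frac{7}{2}$:
$$I = \frac{512}{19683}.$$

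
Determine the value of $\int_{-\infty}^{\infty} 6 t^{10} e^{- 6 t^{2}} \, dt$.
$\frac{35 \sqrt{6} \sqrt{\pi}}{9216}$

Begin with the known integral
$$J(a) = \int_{-\infty}^{\infty} 6 e^{- a t^{2}} \, dt = \frac{6 \sqrt{\pi}}{\sqrt{a}}.$$

Differentiating under the integral sign brings down a factor of $(-t^2)$:
$$\frac{dJ}{da} = \int_{-\infty}^{\infty} - 6 t^{2} e^{- a t^{2}} \, dt = - \frac{3 \sqrt{\pi}}{a^{\frac{3}{2}}}.$$

Repeating $5$ times in total — each differentiation brings down another $(-t^2)$ — gives
$$\frac{d^{5}J}{da^{5}} = \int_{-\infty}^{\infty} - 6 t^{10} e^{- a t^{2}} \, dt = - \frac{2835 \sqrt{\pi}}{16 a^{\frac{11}{2}}},$$
and the integrand here is $(-1)^{5}$ times the target integrand, so $I = (-1)^{5}\,\frac{d^{5}J}{da^{5}} = \frac{2835 \sqrt{\pi}}{16 a^{\frac{11}{2}}}$.

Setting $a = 6$:
$$I = \frac{35 \sqrt{6} \sqrt{\pi}}{9216}.$$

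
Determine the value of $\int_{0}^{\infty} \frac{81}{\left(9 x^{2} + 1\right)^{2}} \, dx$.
$\frac{27 \pi}{4}$

Start from the standard arctangent integral
$$J(a) = \int_{0}^{\infty} \frac{1}{a^{2} + x^{2}} \, dx = \frac{\pi}{2 a}.$$

Differentiating under the integral sign with respect to $a$,
$$\frac{dJ}{da} = \int_{0}^{\infty} - \frac{2 a}{\left(a^{2} + x^{2}\right)^{2}} \, dx = - \frac{\pi}{2 a^{2}},$$
so $\int_{0}^{\infty} \frac{1}{\left(a^{2} + x^{2}\right)^{2}} \, dx = \frac{\pi}{4 a^{3}}$.

Setting $a = \frac{1}{3}$:
$$I = \frac{27 \pi}{4}.$$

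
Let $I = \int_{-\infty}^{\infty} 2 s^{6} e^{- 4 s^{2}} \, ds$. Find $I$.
$\frac{15 \sqrt{\pi}}{512}$

Begin with the known integral
$$J(a) = \int_{-\infty}^{\infty} 2 e^{- a s^{2}} \, ds = \frac{2 \sqrt{\pi}}{\sqrt{a}}.$$

Differentiating under the integral sign brings down a factor of $(-s^2)$:
$$\frac{dJ}{da} = \int_{-\infty}^{\infty} - 2 s^{2} e^{- a s^{2}} \, ds = - \frac{\sqrt{\pi}}{a^{\frac{3}{2}}}.$$

Repeating $3$ times in total — each differentiation brings down another $(-s^2)$ — gives
$$\frac{d^{3}J}{da^{3}} = \int_{-\infty}^{\infty} - 2 s^{6} e^{- a s^{2}} \, ds = - \frac{15 \sqrt{\pi}}{4 a^{\frac{7}{2}}},$$
and the integrand here is $(-1)^{3}$ times the target integrand, so $I = (-1)^{3}\,\frac{d^{3}J}{da^{3}} = \frac{15 \sqrt{\pi}}{4 a^{\frac{7}{2}}}$.

Setting $a = 4$:
$$I = \frac{15 \sqrt{\pi}}{512}.$$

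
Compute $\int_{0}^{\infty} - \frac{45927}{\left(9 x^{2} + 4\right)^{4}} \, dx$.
$- \frac{76545 \pi}{4096}$

Start from the standard arctangent integral
$$J(a) = \int_{0}^{\infty} - \frac{7}{a^{2} + x^{2}} \, dx = - \frac{7 \pi}{2 a}.$$

Differentiating under the integral sign with respect to $a$,
$$\frac{dJ}{da} = \int_{0}^{\infty} \frac{14 a}{\left(a^{2} + x^{2}\right)^{2}} \, dx = \frac{7 \pi}{2 a^{2}},$$
so $\int_{0}^{\infty} - \frac{7}{\left(a^{2} + x^{2}\right)^{2}} \, dx = - \frac{7 \pi}{4 a^{3}}$.

Repeating — each differentiation of $1/(x^2+a^2)^j$ produces $-2ja/(x^2+a^2)^{j+1}$ — and dividing through by $-2ja$ at each step yields, after $3$ differentiations in total,
$$\int_{0}^{\infty} - \frac{7}{\left(a^{2} + x^{2}\right)^{4}} \, dx = - \frac{35 \pi}{32 a^{7}}.$$

Setting $a = \frac{2}{3}$:
$$I = - \frac{76545 \pi}{4096}.$$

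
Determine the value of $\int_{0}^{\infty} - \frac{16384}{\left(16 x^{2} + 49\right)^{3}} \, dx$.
$- \frac{768 \pi}{16807}$

Begin with the known result
$$J(a) = \int_{0}^{\infty} - \frac{4}{a^{2} + x^{2}} \, dx = - \frac{2 \pi}{a}.$$

Differentiating under the integral sign with respect to $a$,
$$\frac{dJ}{da} = \int_{0}^{\infty} \frac{8 a}{\left(a^{2} + x^{2}\right)^{2}} \, dx = \frac{2 \pi}{a^{2}},$$
so $\int_{0}^{\infty} - \frac{4}{\left(a^{2} + x^{2}\right)^{2}} \, dx = - \frac{\pi}{a^{3}}$.

Repeating — each differentiation of $1/(x^2+a^2)^j$ produces $-2ja/(x^2+a^2)^{j+1}$ — and dividing through by $-2ja$ at each step yields, after $2$ differentiations in total,
$$\int_{0}^{\infty} - \frac{4}{\left(a^{2} + x^{2}\right)^{3}} \, dx = - \frac{3 \pi}{4 a^{5}}.$$

Setting $a = \frac{7}{4}$:
$$I = - \frac{768 \pi}{16807}.$$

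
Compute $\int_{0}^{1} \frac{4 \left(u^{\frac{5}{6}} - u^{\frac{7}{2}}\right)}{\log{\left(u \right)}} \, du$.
$- \log{\left(\frac{531441}{14641} \right)}$

Consider the one-parameter family: let $I(a) = \int_{0}^{1} \frac{4 \left(u^{\frac{5}{6}} - u^{a}\right)}{\log{\left(u \right)}} \, du$.

Since $\dfrac{\partial}{\partial a}\,u^{a} = u^{a} \ln u$, the $\ln u$ in the denominator cancels and
$$\frac{dI}{da} = \int_{0}^{1} -4 u^{a} \, du = -4 \left[\frac{u^{a+1}}{a+1}\right]_0^1 = - \frac{4}{a + 1}.$$

Integrating with respect to $a$ gives $I(a) = - \log{\left(\frac{1296 \left(a + 1\right)^{4}}{14641} \right)} + C$.

At $a = \frac{5}{6}$ the integrand is identically $0$, so $I(\frac{5}{6}) = 0$. The closed form gives $0$, hence $C = 0$.

Setting $a = \frac{7}{2}$:
$$I = - \log{\left(\frac{531441}{14641} \right)}.$$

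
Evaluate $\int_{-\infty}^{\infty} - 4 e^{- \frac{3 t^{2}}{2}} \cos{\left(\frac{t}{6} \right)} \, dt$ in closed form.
$- \frac{4 \sqrt{6} \sqrt{\pi}}{3 e^{\frac{1}{216}}}$

Define $I(b) = \int_{-\infty}^{\infty} - 4 e^{- \frac{3 t^{2}}{2}} \cos{\left(b t \right)} \, dt$.

Differentiating under the integral sign,
$$I'(b) = \int_{-\infty}^{\infty} 4 t e^{- \frac{3 t^{2}}{2}} \sin{\left(b t \right)} \, dt.$$

Integrate $\int_{-\infty}^{\infty} t \sin(b t)\, e^{- \frac{3 t^{2}}{2}}\, dt$ by parts with $u = \sin(b t)$ and $dv = t\, e^{- \frac{3 t^{2}}{2}}\, dt$, giving $v = - \frac{e^{- \frac{3 t^{2}}{2}}}{3}$. The boundary term vanishes and
$$\int_{-\infty}^{\infty} t \sin(b t)\, e^{- \frac{3 t^{2}}{2}}\, dt = \frac{b}{3} \int_{-\infty}^{\infty} \cos(b t)\, e^{- \frac{3 t^{2}}{2}}\, dt,$$
so $I'(b) = - \frac{b}{3}\, I(b)$.

This is a separable first-order ODE; solving with the initial condition $I(0) = \int_{-\infty}^{\infty} - 4 e^{- \frac{3 t^{2}}{2}}\,dt = - \frac{4 \sqrt{6} \sqrt{\pi}}{3}$ gives
$$I(b) = - \frac{4 \sqrt{6} \sqrt{\pi} e^{- \frac{b^{2}}{6}}}{3}.$$

Setting $b = \frac{1}{6}$:
$$I = - \frac{4 \sqrt{6} \sqrt{\pi}}{3 e^{\frac{1}{216}}}.$$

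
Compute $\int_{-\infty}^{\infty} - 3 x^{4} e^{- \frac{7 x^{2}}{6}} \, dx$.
$- \frac{81 \sqrt{42} \sqrt{\pi}}{343}$

Begin with the known integral
$$J(a) = \int_{-\infty}^{\infty} - 3 e^{- a x^{2}} \, dx = - \frac{3 \sqrt{\pi}}{\sqrt{a}}.$$

Differentiating under the integral sign brings down a factor of $(-x^2)$:
$$\frac{dJ}{da} = \int_{-\infty}^{\infty} 3 x^{2} e^{- a x^{2}} \, dx = \frac{3 \sqrt{\pi}}{2 a^{\frac{3}{2}}}.$$

Repeating twice in total — each differentiation brings down another $(-x^2)$ — gives
$$\frac{d^{2}J}{da^{2}} = \int_{-\infty}^{\infty} - 3 x^{4} e^{- a x^{2}} \, dx = - \frac{9 \sqrt{\pi}}{4 a^{\frac{5}{2}}},$$
and the integrand here is exactly the target integrand, so $I = - \frac{9 \sqrt{\pi}}{4 a^{\frac{5}{2}}}$.

Setting $a = \frac{7}{6}$:
$$I = - \frac{81 \sqrt{42} \sqrt{\pi}}{343}.$$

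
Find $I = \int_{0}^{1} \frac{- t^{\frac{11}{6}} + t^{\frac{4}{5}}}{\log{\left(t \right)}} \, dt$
$\log{\left(\frac{54}{85} \right)}$

Introduce a parameter $a$ in the exponent: let $I(a) = \int_{0}^{1} \frac{- t^{\frac{11}{6}} + t^{a}}{\log{\left(t \right)}} \, dt$.

Since $\dfrac{\partial}{\partial a}\,t^{a} = t^{a} \ln t$, the $\ln t$ in the denominator cancels and
$$\frac{dI}{da} = \int_{0}^{1} t^{a} \, dt = \left[\frac{t^{a+1}}{a+1}\right]_0^1 = \frac{1}{a + 1}.$$

Integrating with respect to $a$ gives $I(a) = \log{\left(\frac{6 a}{17} + \frac{6}{17} \right)} + C$.

At $a = \frac{11}{6}$ the integrand is identically $0$, so $I(\frac{11}{6}) = 0$. The closed form gives $0$, hence $C = 0$.

Setting $a = \frac{4}{5}$:
$$I = \log{\left(\frac{54}{85} \right)}.$$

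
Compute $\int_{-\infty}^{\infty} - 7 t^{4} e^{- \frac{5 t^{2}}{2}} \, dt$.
$- \frac{21 \sqrt{10} \sqrt{\pi}}{125}$

Start from the elementary integral
$$J(a) = \int_{-\infty}^{\infty} - 7 e^{- a t^{2}} \, dt = - \frac{7 \sqrt{\pi}}{\sqrt{a}}.$$

Differentiating under the integral sign brings down a factor of $(-t^2)$:
$$\frac{dJ}{da} = \int_{-\infty}^{\infty} 7 t^{2} e^{- a t^{2}} \, dt = \frac{7 \sqrt{\pi}}{2 a^{\frac{3}{2}}}.$$

Repeating twice in total — each differentiation brings down another $(-t^2)$ — gives
$$\frac{d^{2}J}{da^{2}} = \int_{-\infty}^{\infty} - 7 t^{4} e^{- a t^{2}} \, dt = - \frac{21 \sqrt{\pi}}{4 a^{\frac{5}{2}}},$$
and the integrand here is exactly the target integrand, so $I = - \frac{21 \sqrt{\pi}}{4 a^{\frac{5}{2}}}$.

Setting $a = \frac{5}{2}$:
$$I = - \frac{21 \sqrt{10} \sqrt{\pi}}{125}.$$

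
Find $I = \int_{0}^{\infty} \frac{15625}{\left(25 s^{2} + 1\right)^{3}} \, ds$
$\frac{9375 \pi}{16}$

Begin with the known result
$$J(a) = \int_{0}^{\infty} \frac{1}{a^{2} + s^{2}} \, ds = \frac{\pi}{2 a}.$$

Differentiating under the integral sign with respect to $a$,
$$\frac{dJ}{da} = \int_{0}^{\infty} - \frac{2 a}{\left(a^{2} + s^{2}\right)^{2}} \, ds = - \frac{\pi}{2 a^{2}},$$
so $\int_{0}^{\infty} \frac{1}{\left(a^{2} + s^{2}\right)^{2}} \, ds = \frac{\pi}{4 a^{3}}$.

Repeating — each differentiation of $1/(s^2+a^2)^j$ produces $-2ja/(s^2+a^2)^{j+1}$ — and dividing through by $-2ja$ at each step yields, after $2$ differentiations in total,
$$\int_{0}^{\infty} \frac{1}{\left(a^{2} + s^{2}\right)^{3}} \, ds = \frac{3 \pi}{16 a^{5}}.$$

Setting $a = \frac{1}{5}$:
$$I = \frac{9375 \pi}{16}.$$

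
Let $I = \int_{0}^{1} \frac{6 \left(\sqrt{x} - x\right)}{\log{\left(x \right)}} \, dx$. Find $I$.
$\log{\left(\frac{729}{4096} \right)}$

Introduce a parameter $a$ in the exponent: let $I(a) = \int_{0}^{1} \frac{6 \left(- x + x^{a}\right)}{\log{\left(x \right)}} \, dx$.

Since $\dfrac{\partial}{\partial a}\,x^{a} = x^{a} \ln x$, the $\ln x$ in the denominator cancels and
$$\frac{dI}{da} = \int_{0}^{1} 6 x^{a} \, dx = 6 \left[\frac{x^{a+1}}{a+1}\right]_0^1 = \frac{6}{a + 1}.$$

Integrating with respect to $a$ gives $I(a) = \log{\left(\frac{\left(a + 1\right)^{6}}{64} \right)} + C$.

At $a = 1$ the integrand is identically $0$, so $I(1) = 0$. The closed form gives $0$, hence $C = 0$.

Setting $a = \frac{1}{2}$:
$$I = \log{\left(\frac{729}{4096} \right)}.$$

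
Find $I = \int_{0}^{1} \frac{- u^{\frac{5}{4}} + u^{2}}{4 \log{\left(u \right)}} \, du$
$- \frac{\log{\left(3 \right)}}{4} + \frac{\log{\left(2 \right)}}{2}$

Replace the exponent $\frac{5}{4}$ by a parameter $a$: let $I(a) = \int_{0}^{1} \frac{u^{2} - u^{a}}{4 \log{\left(u \right)}} \, du$.

Since $\dfrac{\partial}{\partial a}\,u^{a} = u^{a} \ln u$, the $\ln u$ in the denominator cancels and
$$\frac{dI}{da} = \int_{0}^{1} - \frac{1}{4} u^{a} \, du = - \frac{1}{4} \left[\frac{u^{a+1}}{a+1}\right]_0^1 = - \frac{1}{4 a + 4}.$$

Integrating with respect to $a$ gives $I(a) = - \frac{\log{\left(a + 1 \right)}}{4} + \frac{\log{\left(3 \right)}}{4} + C$.

At $a = 2$ the integrand is identically $0$, so $I(2) = 0$. The closed form gives $0$, hence $C = 0$.

Setting $a = \frac{5}{4}$:
$$I = - \frac{\log{\left(3 \right)}}{4} + \frac{\log{\left(2 \right)}}{2}.$$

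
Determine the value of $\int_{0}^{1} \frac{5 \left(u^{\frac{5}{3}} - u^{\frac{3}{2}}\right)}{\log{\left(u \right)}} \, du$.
$- \log{\left(\frac{759375}{1048576} \right)}$

Consider the one-parameter family: let $I(a) = \int_{0}^{1} \frac{5 \left(u^{\frac{5}{3}} - u^{a}\right)}{\log{\left(u \right)}} \, du$.

Since $\dfrac{\partial}{\partial a}\,u^{a} = u^{a} \ln u$, the $\ln u$ in the denominator cancels and
$$\frac{dI}{da} = \int_{0}^{1} -5 u^{a} \, du = -5 \left[\frac{u^{a+1}}{a+1}\right]_0^1 = - \frac{5}{a + 1}.$$

Integrating with respect to $a$ gives $I(a) = - \log{\left(\frac{243 \left(a + 1\right)^{5}}{32768} \right)} + C$.

At $a = \frac{5}{3}$ the integrand is identically $0$, so $I(\frac{5}{3}) = 0$. The closed form gives $0$, hence $C = 0$.

Setting $a = \frac{3}{2}$:
$$I = - \log{\left(\frac{759375}{1048576} \right)}.$$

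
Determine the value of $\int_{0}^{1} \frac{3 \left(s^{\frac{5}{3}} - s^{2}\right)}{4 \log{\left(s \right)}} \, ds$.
$- \frac{3 \log{\left(3 \right)}}{2} + \frac{9 \log{\left(2 \right)}}{4}$

Replace the exponent $2$ by a parameter $a$: let $I(a) = \int_{0}^{1} \frac{3 \left(s^{\frac{5}{3}} - s^{a}\right)}{4 \log{\left(s \right)}} \, ds$.

Since $\dfrac{\partial}{\partial a}\,s^{a} = s^{a} \ln s$, the $\ln s$ in the denominator cancels and
$$\frac{dI}{da} = \int_{0}^{1} - \frac{3}{4} s^{a} \, ds = - \frac{3}{4} \left[\frac{s^{a+1}}{a+1}\right]_0^1 = - \frac{3}{4 a + 4}.$$

Integrating with respect to $a$ gives $I(a) = - \log{\left(\frac{6^{\frac{3}{4}} \left(a + 1\right)^{\frac{3}{4}}}{8} \right)} + C$.

At $a = \frac{5}{3}$ the integrand is identically $0$, so $I(\frac{5}{3}) = 0$. The closed form gives $0$, hence $C = 0$.

Setting $a = 2$:
$$I = - \frac{3 \log{\left(3 \right)}}{2} + \frac{9 \log{\left(2 \right)}}{4}.$$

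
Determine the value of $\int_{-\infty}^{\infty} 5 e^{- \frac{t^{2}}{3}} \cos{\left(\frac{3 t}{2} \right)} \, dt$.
$\frac{5 \sqrt{3} \sqrt{\pi}}{e^{\frac{27}{16}}}$

Define $I(b) = \int_{-\infty}^{\infty} 5 e^{- \frac{t^{2}}{3}} \cos{\left(b t \right)} \, dt$.

Differentiating under the integral sign,
$$I'(b) = \int_{-\infty}^{\infty} - 5 t e^{- \frac{t^{2}}{3}} \sin{\left(b t \right)} \, dt.$$

Integrate $\int_{-\infty}^{\infty} t \sin(b t)\, e^{- \frac{t^{2}}{3}}\, dt$ by parts with $u = \sin(b t)$ and $dv = t\, e^{- \frac{t^{2}}{3}}\, dt$, giving $v = - \frac{3 e^{- \frac{t^{2}}{3}}}{2}$. The boundary term vanishes and
$$\int_{-\infty}^{\infty} t \sin(b t)\, e^{- \frac{t^{2}}{3}}\, dt = \frac{3 b}{2} \int_{-\infty}^{\infty} \cos(b t)\, e^{- \frac{t^{2}}{3}}\, dt,$$
so $I'(b) = - \frac{3 b}{2}\, I(b)$.

This is a separable first-order ODE; solving with the initial condition $I(0) = \int_{-\infty}^{\infty} 5 e^{- \frac{t^{2}}{3}}\,dt = 5 \sqrt{3} \sqrt{\pi}$ gives
$$I(b) = 5 \sqrt{3} \sqrt{\pi} e^{- \frac{3 b^{2}}{4}}.$$

Setting $b = \frac{3}{2}$:
$$I = \frac{5 \sqrt{3} \sqrt{\pi}}{e^{\frac{27}{16}}}.$$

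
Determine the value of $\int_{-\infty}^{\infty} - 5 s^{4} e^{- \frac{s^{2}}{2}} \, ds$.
$- 15 \sqrt{2} \sqrt{\pi}$

Start from the elementary integral
$$J(a) = \int_{-\infty}^{\infty} - 5 e^{- a s^{2}} \, ds = - \frac{5 \sqrt{\pi}}{\sqrt{a}}.$$

Differentiating under the integral sign brings down a factor of $(-s^2)$:
$$\frac{dJ}{da} = \int_{-\infty}^{\infty} 5 s^{2} e^{- a s^{2}} \, ds = \frac{5 \sqrt{\pi}}{2 a^{\frac{3}{2}}}.$$

Repeating twice in total — each differentiation brings down another $(-s^2)$ — gives
$$\frac{d^{2}J}{da^{2}} = \int_{-\infty}^{\infty} - 5 s^{4} e^{- a s^{2}} \, ds = - \frac{15 \sqrt{\pi}}{4 a^{\frac{5}{2}}},$$
and the integrand here is exactly the target integrand, so $I = - \frac{15 \sqrt{\pi}}{4 a^{\frac{5}{2}}}$.

Setting $a = \frac{1}{2}$:
$$I = - 15 \sqrt{2} \sqrt{\pi}.$$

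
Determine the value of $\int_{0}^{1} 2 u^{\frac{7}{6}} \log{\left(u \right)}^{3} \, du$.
$- \frac{15552}{28561}$

Start from the elementary integral
$$J(a) = \int_{0}^{1} 2 u^{a} \, du = \frac{2}{a + 1}.$$

Differentiating under the integral sign brings down a factor of $\ln u$:
$$\frac{dJ}{da} = \int_{0}^{1} 2 u^{a} \log{\left(u \right)} \, du = - \frac{2}{\left(a + 1\right)^{2}}.$$

Repeating $3$ times in total — each differentiation brings down another $\ln u$ — gives
$$\frac{d^{3}J}{da^{3}} = \int_{0}^{1} 2 u^{a} \log{\left(u \right)}^{3} \, du = - \frac{12}{\left(a + 1\right)^{4}},$$
and the integrand here is exactly the target integrand, so $I = - \frac{12}{\left(a + 1\right)^{4}}$.

Setting $a = \frac{7}{6}$:
$$I = - \frac{15552}{28561}.$$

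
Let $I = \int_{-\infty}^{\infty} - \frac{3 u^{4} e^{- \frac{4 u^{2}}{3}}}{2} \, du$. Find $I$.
$- \frac{81 \sqrt{3} \sqrt{\pi}}{256}$

Start from the elementary integral
$$J(a) = \int_{-\infty}^{\infty} - \frac{3 e^{- a u^{2}}}{2} \, du = - \frac{3 \sqrt{\pi}}{2 \sqrt{a}}.$$

Differentiating under the integral sign brings down a factor of $(-u^2)$:
$$\frac{dJ}{da} = \int_{-\infty}^{\infty} \frac{3 u^{2} e^{- a u^{2}}}{2} \, du = \frac{3 \sqrt{\pi}}{4 a^{\frac{3}{2}}}.$$

Repeating twice in total — each differentiation brings down another $(-u^2)$ — gives
$$\frac{d^{2}J}{da^{2}} = \int_{-\infty}^{\infty} - \frac{3 u^{4} e^{- a u^{2}}}{2} \, du = - \frac{9 \sqrt{\pi}}{8 a^{\frac{5}{2}}},$$
and the integrand here is exactly the target integrand, so $I = - \frac{9 \sqrt{\pi}}{8 a^{\frac{5}{2}}}$.

Setting $a = \frac{4}{3}$:
$$I = - \frac{81 \sqrt{3} \sqrt{\pi}}{256}.$$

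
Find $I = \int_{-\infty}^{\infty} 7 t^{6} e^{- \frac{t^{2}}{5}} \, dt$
$\frac{13125 \sqrt{5} \sqrt{\pi}}{8}$

Consider the simpler parametrised integral
$$J(a) = \int_{-\infty}^{\infty} 7 e^{- a t^{2}} \, dt = \frac{7 \sqrt{\pi}}{\sqrt{a}}.$$

Differentiating under the integral sign brings down a factor of $(-t^2)$:
$$\frac{dJ}{da} = \int_{-\infty}^{\infty} - 7 t^{2} e^{- a t^{2}} \, dt = - \frac{7 \sqrt{\pi}}{2 a^{\frac{3}{2}}}.$$

Repeating $3$ times in total — each differentiation brings down another $(-t^2)$ — gives
$$\frac{d^{3}J}{da^{3}} = \int_{-\infty}^{\infty} - 7 t^{6} e^{- a t^{2}} \, dt = - \frac{105 \sqrt{\pi}}{8 a^{\frac{7}{2}}},$$
and the integrand here is $(-1)^{3}$ times the target integrand, so $I = (-1)^{3}\,\frac{d^{3}J}{da^{3}} = \frac{105 \sqrt{\pi}}{8 a^{\frac{7}{2}}}$.

Setting $a = \frac{1}{5}$:
$$I = \frac{13125 \sqrt{5} \sqrt{\pi}}{8}.$$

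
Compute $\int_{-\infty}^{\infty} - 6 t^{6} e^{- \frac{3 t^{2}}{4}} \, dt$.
$- \frac{160 \sqrt{3} \sqrt{\pi}}{9}$

Consider the simpler parametrised integral
$$J(a) = \int_{-\infty}^{\infty} - 6 e^{- a t^{2}} \, dt = - \frac{6 \sqrt{\pi}}{\sqrt{a}}.$$

Differentiating under the integral sign brings down a factor of $(-t^2)$:
$$\frac{dJ}{da} = \int_{-\infty}^{\infty} 6 t^{2} e^{- a t^{2}} \, dt = \frac{3 \sqrt{\pi}}{a^{\frac{3}{2}}}.$$

Repeating $3$ times in total — each differentiation brings down another $(-t^2)$ — gives
$$\frac{d^{3}J}{da^{3}} = \int_{-\infty}^{\infty} 6 t^{6} e^{- a t^{2}} \, dt = \frac{45 \sqrt{\pi}}{4 a^{\frac{7}{2}}},$$
and the integrand here is $(-1)^{3}$ times the target integrand, so $I = (-1)^{3}\,\frac{d^{3}J}{da^{3}} = - \frac{45 \sqrt{\pi}}{4 a^{\frac{7}{2}}}$.

Setting $a = \frac{3}{4}$:
$$I = - \frac{160 \sqrt{3} \sqrt{\pi}}{9}.$$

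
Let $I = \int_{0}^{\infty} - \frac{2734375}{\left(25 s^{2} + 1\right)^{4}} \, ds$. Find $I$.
$- \frac{2734375 \pi}{32}$

Recall the elementary integral
$$J(a) = \int_{0}^{\infty} - \frac{7}{a^{2} + s^{2}} \, ds = - \frac{7 \pi}{2 a}.$$

Differentiating under the integral sign with respect to $a$,
$$\frac{dJ}{da} = \int_{0}^{\infty} \frac{14 a}{\left(a^{2} + s^{2}\right)^{2}} \, ds = \frac{7 \pi}{2 a^{2}},$$
so $\int_{0}^{\infty} - \frac{7}{\left(a^{2} + s^{2}\right)^{2}} \, ds = - \frac{7 \pi}{4 a^{3}}$.

Repeating — each differentiation of $1/(s^2+a^2)^j$ produces $-2ja/(s^2+a^2)^{j+1}$ — and dividing through by $-2ja$ at each step yields, after $3$ differentiations in total,
$$\int_{0}^{\infty} - \frac{7}{\left(a^{2} + s^{2}\right)^{4}} \, ds = - \frac{35 \pi}{32 a^{7}}.$$

Setting $a = \frac{1}{5}$:
$$I = - \frac{2734375 \pi}{32}.$$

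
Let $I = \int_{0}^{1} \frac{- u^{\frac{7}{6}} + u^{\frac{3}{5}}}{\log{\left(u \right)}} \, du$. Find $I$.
$- \log{\left(65 \right)} + \log{\left(48 \right)}$

Consider the one-parameter family: let $I(a) = \int_{0}^{1} \frac{u^{\frac{3}{5}} - u^{a}}{\log{\left(u \right)}} \, du$.

Since $\dfrac{\partial}{\partial a}\,u^{a} = u^{a} \ln u$, the $\ln u$ in the denominator cancels and
$$\frac{dI}{da} = \int_{0}^{1} -1 u^{a} \, du = -1 \left[\frac{u^{a+1}}{a+1}\right]_0^1 = - \frac{1}{a + 1}.$$

Integrating with respect to $a$ gives $I(a) = - \log{\left(\frac{5 a}{8} + \frac{5}{8} \right)} + C$.

At $a = \frac{3}{5}$ the integrand is identically $0$, so $I(\frac{3}{5}) = 0$. The closed form gives $0$, hence $C = 0$.

Setting $a = \frac{7}{6}$:
$$I = - \log{\left(65 \right)} + \log{\left(48 \right)}.$$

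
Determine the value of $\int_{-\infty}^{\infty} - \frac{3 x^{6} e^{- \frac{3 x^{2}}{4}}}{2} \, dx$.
$- \frac{40 \sqrt{3} \sqrt{\pi}}{9}$

Consider the simpler parametrised integral
$$J(a) = \int_{-\infty}^{\infty} - \frac{3 e^{- a x^{2}}}{2} \, dx = - \frac{3 \sqrt{\pi}}{2 \sqrt{a}}.$$

Differentiating under the integral sign brings down a factor of $(-x^2)$:
$$\frac{dJ}{da} = \int_{-\infty}^{\infty} \frac{3 x^{2} e^{- a x^{2}}}{2} \, dx = \frac{3 \sqrt{\pi}}{4 a^{\frac{3}{2}}}.$$

Repeating $3$ times in total — each differentiation brings down another $(-x^2)$ — gives
$$\frac{d^{3}J}{da^{3}} = \int_{-\infty}^{\infty} \frac{3 x^{6} e^{- a x^{2}}}{2} \, dx = \frac{45 \sqrt{\pi}}{16 a^{\frac{7}{2}}},$$
and the integrand here is $(-1)^{3}$ times the target integrand, so $I = (-1)^{3}\,\frac{d^{3}J}{da^{3}} = - \frac{45 \sqrt{\pi}}{16 a^{\frac{7}{2}}}$.

Setting $a = \frac{3}{4}$:
$$I = - \frac{40 \sqrt{3} \sqrt{\pi}}{9}.$$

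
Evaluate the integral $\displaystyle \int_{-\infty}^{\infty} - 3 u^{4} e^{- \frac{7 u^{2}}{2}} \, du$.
$- \frac{9 \sqrt{14} \sqrt{\pi}}{343}$

Start from the elementary integral
$$J(a) = \int_{-\infty}^{\infty} - 3 e^{- a u^{2}} \, du = - \frac{3 \sqrt{\pi}}{\sqrt{a}}.$$

Differentiating under the integral sign brings down a factor of $(-u^2)$:
$$\frac{dJ}{da} = \int_{-\infty}^{\infty} 3 u^{2} e^{- a u^{2}} \, du = \frac{3 \sqrt{\pi}}{2 a^{\frac{3}{2}}}.$$

Repeating twice in total — each differentiation brings down another $(-u^2)$ — gives
$$\frac{d^{2}J}{da^{2}} = \int_{-\infty}^{\infty} - 3 u^{4} e^{- a u^{2}} \, du = - \frac{9 \sqrt{\pi}}{4 a^{\frac{5}{2}}},$$
and the integrand here is exactly the target integrand, so $I = - \frac{9 \sqrt{\pi}}{4 a^{\frac{5}{2}}}$.

Setting $a = \frac{7}{2}$:
$$I = - \frac{9 \sqrt{14} \sqrt{\pi}}{343}.$$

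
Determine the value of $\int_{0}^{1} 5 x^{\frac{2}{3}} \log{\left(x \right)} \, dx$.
$- \frac{9}{5}$

Start from the elementary integral
$$J(a) = \int_{0}^{1} 5 x^{a} \, dx = \frac{5}{a + 1}.$$

Differentiating under the integral sign brings down a factor of $\ln x$:
$$\frac{dJ}{da} = \int_{0}^{1} 5 x^{a} \log{\left(x \right)} \, dx = - \frac{5}{\left(a + 1\right)^{2}}.$$

The integral on the left is $I$, so $I = - \frac{5}{\left(a + 1\right)^{2}}$.

Setting $a = \frac{2}{3}$:
$$I = - \frac{9}{5}.$$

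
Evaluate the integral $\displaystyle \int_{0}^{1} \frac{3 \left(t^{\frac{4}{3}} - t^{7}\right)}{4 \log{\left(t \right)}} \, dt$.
$\log{\left(\frac{\sqrt[4]{24} \cdot 7^{\frac{3}{4}}}{24} \right)}$

Consider the one-parameter family: let $I(a) = \int_{0}^{1} \frac{3 \left(- t^{7} + t^{a}\right)}{4 \log{\left(t \right)}} \, dt$.

Since $\dfrac{\partial}{\partial a}\,t^{a} = t^{a} \ln t$, the $\ln t$ in the denominator cancels and
$$\frac{dI}{da} = \int_{0}^{1} \frac{3}{4} t^{a} \, dt = \frac{3}{4} \left[\frac{t^{a+1}}{a+1}\right]_0^1 = \frac{3}{4 \left(a + 1\right)}.$$

Integrating with respect to $a$ gives $I(a) = \frac{3 \log{\left(a + 1 \right)}}{4} - \frac{9 \log{\left(2 \right)}}{4} + C$.

At $a = 7$ the integrand is identically $0$, so $I(7) = 0$. The closed form gives $0$, hence $C = 0$.

Setting $a = \frac{4}{3}$:
$$I = \log{\left(\frac{\sqrt[4]{24} \cdot 7^{\frac{3}{4}}}{24} \right)}.$$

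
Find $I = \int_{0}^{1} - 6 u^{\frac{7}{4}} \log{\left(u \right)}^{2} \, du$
$- \frac{768}{1331}$

Consider the simpler parametrised integral
$$J(a) = \int_{0}^{1} - 6 u^{a} \, du = - \frac{6}{a + 1}.$$

Differentiating under the integral sign brings down a factor of $\ln u$:
$$\frac{dJ}{da} = \int_{0}^{1} - 6 u^{a} \log{\left(u \right)} \, du = \frac{6}{\left(a + 1\right)^{2}}.$$

Repeating twice in total — each differentiation brings down another $\ln u$ — gives
$$\frac{d^{2}J}{da^{2}} = \int_{0}^{1} - 6 u^{a} \log{\left(u \right)}^{2} \, du = - \frac{12}{\left(a + 1\right)^{3}},$$
and the integrand here is exactly the target integrand, so $I = - \frac{12}{\left(a + 1\right)^{3}}$.

Setting $a = \frac{7}{4}$:
$$I = - \frac{768}{1331}.$$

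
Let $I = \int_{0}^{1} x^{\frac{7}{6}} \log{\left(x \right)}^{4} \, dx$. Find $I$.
$\frac{186624}{371293}$

Begin with the known integral
$$J(a) = \int_{0}^{1} x^{a} \, dx = \frac{1}{a + 1}.$$

Differentiating under the integral sign brings down a factor of $\ln x$:
$$\frac{dJ}{da} = \int_{0}^{1} x^{a} \log{\left(x \right)} \, dx = - \frac{1}{\left(a + 1\right)^{2}}.$$

Repeating $4$ times in total — each differentiation brings down another $\ln x$ — gives
$$\frac{d^{4}J}{da^{4}} = \int_{0}^{1} x^{a} \log{\left(x \right)}^{4} \, dx = \frac{24}{\left(a + 1\right)^{5}},$$
and the integrand here is exactly the target integrand, so $I = \frac{24}{\left(a + 1\right)^{5}}$.

Setting $a = \frac{7}{6}$:
$$I = \frac{186624}{371293}.$$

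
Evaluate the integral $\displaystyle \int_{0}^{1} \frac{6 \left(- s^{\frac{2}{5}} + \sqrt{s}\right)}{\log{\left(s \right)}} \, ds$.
$\log{\left(\frac{11390625}{7529536} \right)}$

Replace the exponent $\frac{1}{2}$ by a parameter $a$: let $I(a) = \int_{0}^{1} \frac{6 \left(- s^{\frac{2}{5}} + s^{a}\right)}{\log{\left(s \right)}} \, ds$.

Since $\dfrac{\partial}{\partial a}\,s^{a} = s^{a} \ln s$, the $\ln s$ in the denominator cancels and
$$\frac{dI}{da} = \int_{0}^{1} 6 s^{a} \, ds = 6 \left[\frac{s^{a+1}}{a+1}\right]_0^1 = \frac{6}{a + 1}.$$

Integrating with respect to $a$ gives $I(a) = \log{\left(\frac{15625 \left(a + 1\right)^{6}}{117649} \right)} + C$.

At $a = \frac{2}{5}$ the integrand is identically $0$, so $I(\frac{2}{5}) = 0$. The closed form gives $0$, hence $C = 0$.

Setting $a = \frac{1}{2}$:
$$I = \log{\left(\frac{11390625}{7529536} \right)}.$$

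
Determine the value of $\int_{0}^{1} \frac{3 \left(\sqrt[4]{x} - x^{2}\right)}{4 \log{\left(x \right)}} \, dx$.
$\log{\left(\frac{\sqrt{2} \sqrt[4]{3} \cdot 5^{\frac{3}{4}}}{12} \right)}$

Introduce a parameter $a$ in the exponent: let $I(a) = \int_{0}^{1} \frac{3 \left(- x^{2} + x^{a}\right)}{4 \log{\left(x \right)}} \, dx$.

Since $\dfrac{\partial}{\partial a}\,x^{a} = x^{a} \ln x$, the $\ln x$ in the denominator cancels and
$$\frac{dI}{da} = \int_{0}^{1} \frac{3}{4} x^{a} \, dx = \frac{3}{4} \left[\frac{x^{a+1}}{a+1}\right]_0^1 = \frac{3}{4 \left(a + 1\right)}.$$

Integrating with respect to $a$ gives $I(a) = \frac{3 \log{\left(a + 1 \right)}}{4} - \frac{3 \log{\left(3 \right)}}{4} + C$.

At $a = 2$ the integrand is identically $0$, so $I(2) = 0$. The closed form gives $0$, hence $C = 0$.

Setting $a = \frac{1}{4}$:
$$I = \log{\left(\frac{\sqrt{2} \sqrt[4]{3} \cdot 5^{\frac{3}{4}}}{12} \right)}.$$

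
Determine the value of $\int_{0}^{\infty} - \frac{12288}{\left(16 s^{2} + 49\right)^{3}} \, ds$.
$- \frac{576 \pi}{16807}$

Recall the elementary integral
$$J(a) = \int_{0}^{\infty} - \frac{3}{a^{2} + s^{2}} \, ds = - \frac{3 \pi}{2 a}.$$

Differentiating under the integral sign with respect to $a$,
$$\frac{dJ}{da} = \int_{0}^{\infty} \frac{6 a}{\left(a^{2} + s^{2}\right)^{2}} \, ds = \frac{3 \pi}{2 a^{2}},$$
so $\int_{0}^{\infty} - \frac{3}{\left(a^{2} + s^{2}\right)^{2}} \, ds = - \frac{3 \pi}{4 a^{3}}$.

Repeating — each differentiation of $1/(s^2+a^2)^j$ produces $-2ja/(s^2+a^2)^{j+1}$ — and dividing through by $-2ja$ at each step yields, after $2$ differentiations in total,
$$\int_{0}^{\infty} - \frac{3}{\left(a^{2} + s^{2}\right)^{3}} \, ds = - \frac{9 \pi}{16 a^{5}}.$$

Setting $a = \frac{7}{4}$:
$$I = - \frac{576 \pi}{16807}.$$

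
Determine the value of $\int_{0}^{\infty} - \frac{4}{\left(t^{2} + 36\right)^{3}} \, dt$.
$- \frac{\pi}{10368}$

Start from the standard arctangent integral
$$J(a) = \int_{0}^{\infty} - \frac{4}{a^{2} + t^{2}} \, dt = - \frac{2 \pi}{a}.$$

Differentiating under the integral sign with respect to $a$,
$$\frac{dJ}{da} = \int_{0}^{\infty} \frac{8 a}{\left(a^{2} + t^{2}\right)^{2}} \, dt = \frac{2 \pi}{a^{2}},$$
so $\int_{0}^{\infty} - \frac{4}{\left(a^{2} + t^{2}\right)^{2}} \, dt = - \frac{\pi}{a^{3}}$.

Repeating — each differentiation of $1/(t^2+a^2)^j$ produces $-2ja/(t^2+a^2)^{j+1}$ — and dividing through by $-2ja$ at each step yields, after $2$ differentiations in total,
$$\int_{0}^{\infty} - \frac{4}{\left(a^{2} + t^{2}\right)^{3}} \, dt = - \frac{3 \pi}{4 a^{5}}.$$

Setting $a = 6$:
$$I = - \frac{\pi}{10368}.$$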